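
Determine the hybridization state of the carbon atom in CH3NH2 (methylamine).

The carbon atom is sp3: 4 σ bonds, 4 electron-density regions.

sp3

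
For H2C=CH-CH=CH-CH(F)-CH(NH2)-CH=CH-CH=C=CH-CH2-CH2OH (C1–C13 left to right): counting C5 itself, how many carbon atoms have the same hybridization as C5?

C5 is sp3 (only σ bonds).
C1: sp2
C2: sp2
C3: sp2
C4: sp2
C5: sp3 ✓
C6: sp3 ✓
C7: sp2
C8: sp2
C9: sp2
C10: sp
C11: sp2
C12: sp3 ✓
C13: sp3 ✓
4 carbons are sp3.

4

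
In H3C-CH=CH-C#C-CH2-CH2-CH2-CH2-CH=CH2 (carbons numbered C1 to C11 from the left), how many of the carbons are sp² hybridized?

C1: sp3
C2: sp2 ✓
C3: sp2 ✓
C4: sp
C5: sp
C6: sp3
C7: sp3
C8: sp3
C9: sp3
C10: sp2 ✓
C11: sp2 ✓
C2, C3, C10, C11 → 4 sp2 carbons.

4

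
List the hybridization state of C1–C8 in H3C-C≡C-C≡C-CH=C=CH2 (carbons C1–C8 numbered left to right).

C1 — 4 σ bonds. Steric number 4, so sp3.
C2 — 2 σ bonds, plus two π bonds. Steric number 2, so sp.
C3 — 2 σ bonds, plus two π bonds. Steric number 2, so sp.
C4: 2 σ bonds, plus two π bonds — 2 electron domains, sp.
C5 — 2 σ bonds, plus two π bonds. Steric number 2, so sp.
C6 has 3 σ bonds, plus one π bond: steric number 3 → sp2.
C7 has 2 σ bonds, plus two π bonds: steric number 2 → sp.
C8: 3 σ bonds, plus one π bond; 3 regions of electron density → sp2.

C1 sp3, C2 sp, C3 sp, C4 sp, C5 sp, C6 sp2, C7 sp, C8 sp2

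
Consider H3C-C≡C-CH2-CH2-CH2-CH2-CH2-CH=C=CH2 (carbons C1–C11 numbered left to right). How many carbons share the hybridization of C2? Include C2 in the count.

3

C2 is sp (two π bonds).
C1: sp3
C2: sp ✓
C3: sp ✓
C4: sp3
C5: sp3
C6: sp3
C7: sp3
C8: sp3
C9: sp2
C10: sp ✓
C11: sp2
3 carbons are sp.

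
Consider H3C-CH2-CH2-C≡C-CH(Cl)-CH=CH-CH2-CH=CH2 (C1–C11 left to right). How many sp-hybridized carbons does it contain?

C1: sp3
C2: sp3
C3: sp3
C4: sp ✓
C5: sp ✓
C6: sp3
C7: sp2
C8: sp2
C9: sp3
C10: sp2
C11: sp2
C4, C5 → 2 sp carbons.

2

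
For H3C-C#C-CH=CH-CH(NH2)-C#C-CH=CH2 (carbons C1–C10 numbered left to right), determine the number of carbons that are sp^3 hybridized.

2

C1: sp3 ✓
C2: sp
C3: sp
C4: sp2
C5: sp2
C6: sp3 ✓
C7: sp
C8: sp
C9: sp2
C10: sp2
C1, C6 → 2 sp3 carbons.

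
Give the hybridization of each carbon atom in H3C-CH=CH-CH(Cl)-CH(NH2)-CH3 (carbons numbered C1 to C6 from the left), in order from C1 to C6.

C1 carries 4 σ bonds, giving a steric number of 4, so it is sp3.
C2 (3 σ bonds, plus one π bond) has steric number 3: sp2.
C3: 3 σ bonds, plus one π bond; 3 regions of electron density → sp2.
C4: 4 σ bonds — 4 electron domains, sp3.
C5 is sp3: 4 σ bonds, 4 electron-density regions.
C6 (4 σ bonds) has steric number 4: sp3.

C1 sp3, C2 sp2, C3 sp2, C4 sp3, C5 sp3, C6 sp3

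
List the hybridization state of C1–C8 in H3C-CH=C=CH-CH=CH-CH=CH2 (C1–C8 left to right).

C1 sp3, C2 sp2, C3 sp, C4 sp2, C5 sp2, C6 sp2, C7 sp2, C8 sp2

C1 — 4 σ bonds. Steric number 4, so sp3.
C2 carries 3 σ bonds, plus one π bond, giving a steric number of 3, so it is sp2.
C3: 2 σ bonds, plus two π bonds; 2 regions of electron density → sp.
C4 — 3 σ bonds, plus one π bond. Steric number 3, so sp2.
C5 — 3 σ bonds, plus one π bond. Steric number 3, so sp2.
C6 has 3 σ bonds, plus one π bond: steric number 3 → sp2.
C7 is sp2: 3 σ bonds, plus one π bond, 3 electron-density regions.
C8 carries 3 σ bonds, plus one π bond, giving a steric number of 3, so it is sp2.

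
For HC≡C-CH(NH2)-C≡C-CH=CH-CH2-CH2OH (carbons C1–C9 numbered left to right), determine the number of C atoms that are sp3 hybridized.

3

C1: sp
C2: sp
C3: sp3 ✓
C4: sp
C5: sp
C6: sp2
C7: sp2
C8: sp3 ✓
C9: sp3 ✓
C3, C8, C9 → 3 sp3 carbons.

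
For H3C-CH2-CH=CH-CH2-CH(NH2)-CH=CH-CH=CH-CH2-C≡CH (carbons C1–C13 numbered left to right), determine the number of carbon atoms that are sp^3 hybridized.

C1: sp3 ✓
C2: sp3 ✓
C3: sp2
C4: sp2
C5: sp3 ✓
C6: sp3 ✓
C7: sp2
C8: sp2
C9: sp2
C10: sp2
C11: sp3 ✓
C12: sp
C13: sp
C1, C2, C5, C6, C11 → 5 sp3 carbons.

5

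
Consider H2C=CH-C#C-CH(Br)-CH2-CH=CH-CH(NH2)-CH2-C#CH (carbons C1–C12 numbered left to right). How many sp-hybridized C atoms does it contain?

4

C1: sp2
C2: sp2
C3: sp ✓
C4: sp ✓
C5: sp3
C6: sp3
C7: sp2
C8: sp2
C9: sp3
C10: sp3
C11: sp ✓
C12: sp ✓
C3, C4, C11, C12 → 4 sp carbons.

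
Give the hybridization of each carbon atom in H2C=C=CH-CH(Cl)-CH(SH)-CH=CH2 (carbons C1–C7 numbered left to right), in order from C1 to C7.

C1 sp2, C2 sp, C3 sp2, C4 sp3, C5 sp3, C6 sp2, C7 sp2

C1 (3 σ bonds, plus one π bond) has steric number 3: sp2.
C2 (2 σ bonds, plus two π bonds) has steric number 2: sp.
C3 (3 σ bonds, plus one π bond) has steric number 3: sp2.
C4 is sp3: 4 σ bonds, 4 electron-density regions.
C5: 4 σ bonds — 4 electron domains, sp3.
C6 — 3 σ bonds, plus one π bond. Steric number 3, so sp2.
C7 carries 3 σ bonds, plus one π bond, giving a steric number of 3, so it is sp2.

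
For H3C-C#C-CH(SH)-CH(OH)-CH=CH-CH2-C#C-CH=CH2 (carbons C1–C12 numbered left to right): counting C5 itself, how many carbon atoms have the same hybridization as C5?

4

C5 is sp3 (only σ bonds).
C1: sp3 ✓
C2: sp
C3: sp
C4: sp3 ✓
C5: sp3 ✓
C6: sp2
C7: sp2
C8: sp3 ✓
C9: sp
C10: sp
C11: sp2
C12: sp2
4 carbons are sp3.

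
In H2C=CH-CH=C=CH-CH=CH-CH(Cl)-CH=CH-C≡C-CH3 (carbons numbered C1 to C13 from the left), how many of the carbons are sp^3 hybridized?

C1: sp2
C2: sp2
C3: sp2
C4: sp
C5: sp2
C6: sp2
C7: sp2
C8: sp3 ✓
C9: sp2
C10: sp2
C11: sp
C12: sp
C13: sp3 ✓
C8, C13 → 2 sp3 carbons.

2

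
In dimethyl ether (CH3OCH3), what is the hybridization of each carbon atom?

Each carbon atom carries 4 σ bonds, giving a steric number of 4, so it is sp3.

sp^3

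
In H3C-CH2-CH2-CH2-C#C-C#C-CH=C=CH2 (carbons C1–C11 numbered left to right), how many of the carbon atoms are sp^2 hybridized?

2

C1: sp3
C2: sp3
C3: sp3
C4: sp3
C5: sp
C6: sp
C7: sp
C8: sp
C9: sp2 ✓
C10: sp
C11: sp2 ✓
C9, C11 → 2 sp2 carbons.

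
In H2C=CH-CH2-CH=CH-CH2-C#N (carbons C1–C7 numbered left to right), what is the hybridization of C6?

C6 is sp3: 4 σ bonds, 4 electron-density regions.

sp^3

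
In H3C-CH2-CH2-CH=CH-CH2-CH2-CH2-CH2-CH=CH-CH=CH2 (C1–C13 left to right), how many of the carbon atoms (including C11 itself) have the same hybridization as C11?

6

C11 is sp2 (one π bond).
C1: sp3
C2: sp3
C3: sp3
C4: sp2 ✓
C5: sp2 ✓
C6: sp3
C7: sp3
C8: sp3
C9: sp3
C10: sp2 ✓
C11: sp2 ✓
C12: sp2 ✓
C13: sp2 ✓
6 carbons are sp2.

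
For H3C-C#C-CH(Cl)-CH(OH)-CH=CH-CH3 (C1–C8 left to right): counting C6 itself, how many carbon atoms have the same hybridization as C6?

C6 is sp2 (one π bond).
C1: sp3
C2: sp
C3: sp
C4: sp3
C5: sp3
C6: sp2 ✓
C7: sp2 ✓
C8: sp3
2 carbons are sp2.

2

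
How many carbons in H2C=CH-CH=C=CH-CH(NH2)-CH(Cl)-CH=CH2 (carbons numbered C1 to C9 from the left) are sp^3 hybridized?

C1: sp2
C2: sp2
C3: sp2
C4: sp
C5: sp2
C6: sp3 ✓
C7: sp3 ✓
C8: sp2
C9: sp2
C6, C7 → 2 sp3 carbons.

2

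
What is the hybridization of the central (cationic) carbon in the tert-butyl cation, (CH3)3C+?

Three σ bonds and an empty p orbital; no lone pair → steric number 3 → sp2 and planar.

sp^2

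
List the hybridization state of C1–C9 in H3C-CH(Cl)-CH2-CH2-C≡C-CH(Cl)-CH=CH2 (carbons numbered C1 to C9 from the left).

C1: 4 σ bonds; 4 regions of electron density → sp3.
C2: 4 σ bonds; 4 regions of electron density → sp3.
C3 carries 4 σ bonds, giving a steric number of 4, so it is sp3.
C4 is sp3: 4 σ bonds, 4 electron-density regions.
C5 has 2 σ bonds, plus two π bonds: steric number 2 → sp.
C6 is sp: 2 σ bonds, plus two π bonds, 2 electron-density regions.
C7 carries 4 σ bonds, giving a steric number of 4, so it is sp3.
C8 has 3 σ bonds, plus one π bond: steric number 3 → sp2.
C9 — 3 σ bonds, plus one π bond. Steric number 3, so sp2.

C1 sp3, C2 sp3, C3 sp3, C4 sp3, C5 sp, C6 sp, C7 sp3, C8 sp2, C9 sp2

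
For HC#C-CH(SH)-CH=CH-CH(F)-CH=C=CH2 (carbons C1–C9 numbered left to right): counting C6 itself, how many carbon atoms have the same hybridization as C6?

2

C6 is sp3 (only σ bonds).
C1: sp
C2: sp
C3: sp3 ✓
C4: sp2
C5: sp2
C6: sp3 ✓
C7: sp2
C8: sp
C9: sp2
2 carbons are sp3.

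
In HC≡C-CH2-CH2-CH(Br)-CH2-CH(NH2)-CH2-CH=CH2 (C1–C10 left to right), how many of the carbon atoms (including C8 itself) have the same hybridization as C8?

C8 is sp3 (only σ bonds).
C1: sp
C2: sp
C3: sp3 ✓
C4: sp3 ✓
C5: sp3 ✓
C6: sp3 ✓
C7: sp3 ✓
C8: sp3 ✓
C9: sp2
C10: sp2
6 carbons are sp3.

6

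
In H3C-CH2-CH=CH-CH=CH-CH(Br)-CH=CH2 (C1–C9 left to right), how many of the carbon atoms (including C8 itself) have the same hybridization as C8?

C8 is sp2 (one π bond).
C1: sp3
C2: sp3
C3: sp2 ✓
C4: sp2 ✓
C5: sp2 ✓
C6: sp2 ✓
C7: sp3
C8: sp2 ✓
C9: sp2 ✓
6 carbons are sp2.

6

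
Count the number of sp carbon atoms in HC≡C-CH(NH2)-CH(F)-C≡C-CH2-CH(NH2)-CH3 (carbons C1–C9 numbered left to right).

C1: sp ✓
C2: sp ✓
C3: sp3
C4: sp3
C5: sp ✓
C6: sp ✓
C7: sp3
C8: sp3
C9: sp3
C1, C2, C5, C6 → 4 sp carbons.

4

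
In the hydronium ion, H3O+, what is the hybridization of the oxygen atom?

sp³

Three σ bonds + one lone pair = steric number 4 → sp3.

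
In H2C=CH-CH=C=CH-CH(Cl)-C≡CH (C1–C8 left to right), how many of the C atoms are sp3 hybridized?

C1: sp2
C2: sp2
C3: sp2
C4: sp
C5: sp2
C6: sp3 ✓
C7: sp
C8: sp
C6 → 1 sp3 carbon.

1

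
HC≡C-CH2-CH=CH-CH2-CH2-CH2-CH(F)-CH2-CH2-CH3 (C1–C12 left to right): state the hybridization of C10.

sp3

C10: 4 σ bonds; 4 regions of electron density → sp3.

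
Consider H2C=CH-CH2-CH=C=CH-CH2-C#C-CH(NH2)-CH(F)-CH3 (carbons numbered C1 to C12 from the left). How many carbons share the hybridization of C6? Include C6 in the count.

4

C6 is sp2 (one π bond).
C1: sp2 ✓
C2: sp2 ✓
C3: sp3
C4: sp2 ✓
C5: sp
C6: sp2 ✓
C7: sp3
C8: sp
C9: sp
C10: sp3
C11: sp3
C12: sp3
4 carbons are sp2.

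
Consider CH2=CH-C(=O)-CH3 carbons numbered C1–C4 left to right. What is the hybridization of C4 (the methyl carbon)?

sp³

C4 (the methyl carbon) carries 4 σ bonds, giving a steric number of 4, so it is sp3.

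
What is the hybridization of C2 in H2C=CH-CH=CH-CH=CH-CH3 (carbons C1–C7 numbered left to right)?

sp2

C2 has 3 σ bonds, plus one π bond: steric number 3 → sp2.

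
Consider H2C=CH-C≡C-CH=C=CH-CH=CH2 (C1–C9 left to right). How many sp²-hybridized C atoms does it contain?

C1: sp2 ✓
C2: sp2 ✓
C3: sp
C4: sp
C5: sp2 ✓
C6: sp
C7: sp2 ✓
C8: sp2 ✓
C9: sp2 ✓
C1, C2, C5, C7, C8, C9 → 6 sp2 carbons.

6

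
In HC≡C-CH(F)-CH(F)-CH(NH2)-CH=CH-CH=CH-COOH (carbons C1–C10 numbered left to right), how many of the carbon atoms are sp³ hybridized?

3

C1: sp
C2: sp
C3: sp3 ✓
C4: sp3 ✓
C5: sp3 ✓
C6: sp2
C7: sp2
C8: sp2
C9: sp2
C10: sp2
C3, C4, C5 → 3 sp3 carbons.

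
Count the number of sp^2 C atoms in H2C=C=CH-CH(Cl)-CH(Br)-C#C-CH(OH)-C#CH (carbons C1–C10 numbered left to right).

2

C1: sp2 ✓
C2: sp
C3: sp2 ✓
C4: sp3
C5: sp3
C6: sp
C7: sp
C8: sp3
C9: sp
C10: sp
C1, C3 → 2 sp2 carbons.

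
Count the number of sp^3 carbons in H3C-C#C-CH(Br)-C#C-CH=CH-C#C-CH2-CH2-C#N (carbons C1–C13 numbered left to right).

4

C1: sp3 ✓
C2: sp
C3: sp
C4: sp3 ✓
C5: sp
C6: sp
C7: sp2
C8: sp2
C9: sp
C10: sp
C11: sp3 ✓
C12: sp3 ✓
C13: sp
C1, C4, C11, C12 → 4 sp3 carbons.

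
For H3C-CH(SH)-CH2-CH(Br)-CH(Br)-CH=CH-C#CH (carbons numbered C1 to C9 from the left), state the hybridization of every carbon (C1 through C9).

C1: 4 σ bonds; 4 regions of electron density → sp3.
C2: 4 σ bonds; 4 regions of electron density → sp3.
C3: 4 σ bonds; 4 regions of electron density → sp3.
C4 is sp3: 4 σ bonds, 4 electron-density regions.
C5 is sp3: 4 σ bonds, 4 electron-density regions.
C6 (3 σ bonds, plus one π bond) has steric number 3: sp2.
C7: 3 σ bonds, plus one π bond — 3 electron domains, sp2.
C8 — 2 σ bonds, plus two π bonds. Steric number 2, so sp.
C9 is sp: 2 σ bonds, plus two π bonds, 2 electron-density regions.

C1 sp3, C2 sp3, C3 sp3, C4 sp3, C5 sp3, C6 sp2, C7 sp2, C8 sp, C9 sp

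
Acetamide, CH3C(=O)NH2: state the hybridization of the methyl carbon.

The methyl carbon is sp3: 4 σ bonds, 4 electron-density regions.

sp3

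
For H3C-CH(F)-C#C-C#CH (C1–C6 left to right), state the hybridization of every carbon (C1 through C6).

C1 sp3, C2 sp3, C3 sp, C4 sp, C5 sp, C6 sp

C1 has 4 σ bonds: steric number 4 → sp3.
C2 carries 4 σ bonds, giving a steric number of 4, so it is sp3.
C3 — 2 σ bonds, plus two π bonds. Steric number 2, so sp.
C4: 2 σ bonds, plus two π bonds — 2 electron domains, sp.
C5 has 2 σ bonds, plus two π bonds: steric number 2 → sp.
C6 has 2 σ bonds, plus two π bonds: steric number 2 → sp.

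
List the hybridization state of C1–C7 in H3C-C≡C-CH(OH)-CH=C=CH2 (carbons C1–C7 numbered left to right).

C1: 4 σ bonds — 4 electron domains, sp3.
C2 — 2 σ bonds, plus two π bonds. Steric number 2, so sp.
C3: 2 σ bonds, plus two π bonds — 2 electron domains, sp.
C4 is sp3: 4 σ bonds, 4 electron-density regions.
C5: 3 σ bonds, plus one π bond; 3 regions of electron density → sp2.
C6: 2 σ bonds, plus two π bonds — 2 electron domains, sp.
C7 has 3 σ bonds, plus one π bond: steric number 3 → sp2.

C1 sp3, C2 sp, C3 sp, C4 sp3, C5 sp2, C6 sp, C7 sp2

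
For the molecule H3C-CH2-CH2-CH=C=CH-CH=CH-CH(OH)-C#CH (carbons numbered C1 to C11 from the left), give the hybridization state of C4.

sp^2

C4 — 3 σ bonds, plus one π bond. Steric number 3, so sp2.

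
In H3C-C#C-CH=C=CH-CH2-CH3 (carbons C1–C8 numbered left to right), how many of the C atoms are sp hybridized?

3

C1: sp3
C2: sp ✓
C3: sp ✓
C4: sp2
C5: sp ✓
C6: sp2
C7: sp3
C8: sp3
C2, C3, C5 → 3 sp carbons.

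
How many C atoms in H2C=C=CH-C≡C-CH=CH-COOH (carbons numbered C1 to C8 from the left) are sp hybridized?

3

C1: sp2
C2: sp ✓
C3: sp2
C4: sp ✓
C5: sp ✓
C6: sp2
C7: sp2
C8: sp2
C2, C4, C5 → 3 sp carbons.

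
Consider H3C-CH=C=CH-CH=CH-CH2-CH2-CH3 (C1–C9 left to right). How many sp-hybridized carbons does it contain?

1

C1: sp3
C2: sp2
C3: sp ✓
C4: sp2
C5: sp2
C6: sp2
C7: sp3
C8: sp3
C9: sp3
C3 → 1 sp carbon.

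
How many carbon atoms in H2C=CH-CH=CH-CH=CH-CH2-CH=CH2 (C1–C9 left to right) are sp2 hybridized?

8

C1: sp2 ✓
C2: sp2 ✓
C3: sp2 ✓
C4: sp2 ✓
C5: sp2 ✓
C6: sp2 ✓
C7: sp3
C8: sp2 ✓
C9: sp2 ✓
C1, C2, C3, C4, C5, C6, C8, C9 → 8 sp2 carbons.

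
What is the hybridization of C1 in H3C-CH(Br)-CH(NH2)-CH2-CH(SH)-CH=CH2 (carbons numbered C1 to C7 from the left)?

sp^3

C1: 4 σ bonds; 4 regions of electron density → sp3.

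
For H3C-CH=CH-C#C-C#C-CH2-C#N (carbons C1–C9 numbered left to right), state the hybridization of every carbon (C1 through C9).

C1: 4 σ bonds; 4 regions of electron density → sp3.
C2: 3 σ bonds, plus one π bond — 3 electron domains, sp2.
C3 carries 3 σ bonds, plus one π bond, giving a steric number of 3, so it is sp2.
C4 is sp: 2 σ bonds, plus two π bonds, 2 electron-density regions.
C5: 2 σ bonds, plus two π bonds — 2 electron domains, sp.
C6 (2 σ bonds, plus two π bonds) has steric number 2: sp.
C7: 2 σ bonds, plus two π bonds; 2 regions of electron density → sp.
C8: 4 σ bonds; 4 regions of electron density → sp3.
C9 (2 σ bonds, plus two π bonds) has steric number 2: sp.

C1 sp3, C2 sp2, C3 sp2, C4 sp, C5 sp, C6 sp, C7 sp, C8 sp3, C9 sp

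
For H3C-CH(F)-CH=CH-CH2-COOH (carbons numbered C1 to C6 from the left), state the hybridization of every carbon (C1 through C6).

C1 (4 σ bonds) has steric number 4: sp3.
C2: 4 σ bonds; 4 regions of electron density → sp3.
C3 — 3 σ bonds, plus one π bond. Steric number 3, so sp2.
C4 has 3 σ bonds, plus one π bond: steric number 3 → sp2.
C5 (4 σ bonds) has steric number 4: sp3.
C6 (3 σ bonds, plus one π bond) has steric number 3: sp2.

C1 sp3, C2 sp3, C3 sp2, C4 sp2, C5 sp3, C6 sp2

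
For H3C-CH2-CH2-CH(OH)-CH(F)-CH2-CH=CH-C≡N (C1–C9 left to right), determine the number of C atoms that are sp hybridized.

1

C1: sp3
C2: sp3
C3: sp3
C4: sp3
C5: sp3
C6: sp3
C7: sp2
C8: sp2
C9: sp ✓
C9 → 1 sp carbon.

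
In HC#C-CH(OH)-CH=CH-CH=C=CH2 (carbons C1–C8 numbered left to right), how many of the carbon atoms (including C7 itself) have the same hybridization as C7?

3

C7 is sp (two π bonds).
C1: sp ✓
C2: sp ✓
C3: sp3
C4: sp2
C5: sp2
C6: sp2
C7: sp ✓
C8: sp2
3 carbons are sp.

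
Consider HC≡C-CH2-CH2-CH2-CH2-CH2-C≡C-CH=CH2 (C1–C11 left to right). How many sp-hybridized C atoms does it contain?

C1: sp ✓
C2: sp ✓
C3: sp3
C4: sp3
C5: sp3
C6: sp3
C7: sp3
C8: sp ✓
C9: sp ✓
C10: sp2
C11: sp2
C1, C2, C8, C9 → 4 sp carbons.

4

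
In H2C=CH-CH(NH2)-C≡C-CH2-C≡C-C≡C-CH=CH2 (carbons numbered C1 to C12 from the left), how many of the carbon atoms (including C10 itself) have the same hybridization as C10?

C10 is sp (two π bonds).
C1: sp2
C2: sp2
C3: sp3
C4: sp ✓
C5: sp ✓
C6: sp3
C7: sp ✓
C8: sp ✓
C9: sp ✓
C10: sp ✓
C11: sp2
C12: sp2
6 carbons are sp.

6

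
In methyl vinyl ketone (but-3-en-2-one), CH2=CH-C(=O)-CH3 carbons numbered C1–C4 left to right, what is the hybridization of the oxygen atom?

The oxygen atom: 1 σ bond and 2 lone pairs, plus one π bond — 3 electron domains, sp2.

sp^2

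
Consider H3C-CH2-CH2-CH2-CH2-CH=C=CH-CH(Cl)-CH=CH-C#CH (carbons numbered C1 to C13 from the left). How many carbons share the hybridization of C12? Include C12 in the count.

C12 is sp (two π bonds).
C1: sp3
C2: sp3
C3: sp3
C4: sp3
C5: sp3
C6: sp2
C7: sp ✓
C8: sp2
C9: sp3
C10: sp2
C11: sp2
C12: sp ✓
C13: sp ✓
3 carbons are sp.

3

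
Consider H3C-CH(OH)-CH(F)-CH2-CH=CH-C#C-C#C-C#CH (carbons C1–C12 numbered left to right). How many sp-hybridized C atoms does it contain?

C1: sp3
C2: sp3
C3: sp3
C4: sp3
C5: sp2
C6: sp2
C7: sp ✓
C8: sp ✓
C9: sp ✓
C10: sp ✓
C11: sp ✓
C12: sp ✓
C7, C8, C9, C10, C11, C12 → 6 sp carbons.

6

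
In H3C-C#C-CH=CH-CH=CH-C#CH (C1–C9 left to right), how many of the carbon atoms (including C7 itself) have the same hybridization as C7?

4

C7 is sp2 (one π bond).
C1: sp3
C2: sp
C3: sp
C4: sp2 ✓
C5: sp2 ✓
C6: sp2 ✓
C7: sp2 ✓
C8: sp
C9: sp
4 carbons are sp2.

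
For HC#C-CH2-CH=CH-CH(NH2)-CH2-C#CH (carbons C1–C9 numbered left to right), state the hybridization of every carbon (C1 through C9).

C1 sp, C2 sp, C3 sp3, C4 sp2, C5 sp2, C6 sp3, C7 sp3, C8 sp, C9 sp

C1: 2 σ bonds, plus two π bonds — 2 electron domains, sp.
C2 (2 σ bonds, plus two π bonds) has steric number 2: sp.
C3 is sp3: 4 σ bonds, 4 electron-density regions.
C4 (3 σ bonds, plus one π bond) has steric number 3: sp2.
C5 — 3 σ bonds, plus one π bond. Steric number 3, so sp2.
C6: 4 σ bonds — 4 electron domains, sp3.
C7: 4 σ bonds — 4 electron domains, sp3.
C8 — 2 σ bonds, plus two π bonds. Steric number 2, so sp.
C9: 2 σ bonds, plus two π bonds; 2 regions of electron density → sp.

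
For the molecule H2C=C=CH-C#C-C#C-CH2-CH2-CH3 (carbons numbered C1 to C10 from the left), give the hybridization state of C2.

sp

C2 (2 σ bonds, plus two π bonds) has steric number 2: sp.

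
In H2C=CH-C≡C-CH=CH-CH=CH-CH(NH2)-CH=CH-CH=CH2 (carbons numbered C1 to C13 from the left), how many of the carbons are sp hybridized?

2

C1: sp2
C2: sp2
C3: sp ✓
C4: sp ✓
C5: sp2
C6: sp2
C7: sp2
C8: sp2
C9: sp3
C10: sp2
C11: sp2
C12: sp2
C13: sp2
C3, C4 → 2 sp carbons.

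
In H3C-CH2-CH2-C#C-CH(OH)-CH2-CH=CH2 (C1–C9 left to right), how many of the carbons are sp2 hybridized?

C1: sp3
C2: sp3
C3: sp3
C4: sp
C5: sp
C6: sp3
C7: sp3
C8: sp2 ✓
C9: sp2 ✓
C8, C9 → 2 sp2 carbons.

2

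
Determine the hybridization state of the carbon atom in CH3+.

sp2

Three σ bonds to H, empty p orbital → sp2, trigonal planar.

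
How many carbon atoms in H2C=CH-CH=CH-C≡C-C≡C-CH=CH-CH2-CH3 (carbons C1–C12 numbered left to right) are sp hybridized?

4

C1: sp2
C2: sp2
C3: sp2
C4: sp2
C5: sp ✓
C6: sp ✓
C7: sp ✓
C8: sp ✓
C9: sp2
C10: sp2
C11: sp3
C12: sp3
C5, C6, C7, C8 → 4 sp carbons.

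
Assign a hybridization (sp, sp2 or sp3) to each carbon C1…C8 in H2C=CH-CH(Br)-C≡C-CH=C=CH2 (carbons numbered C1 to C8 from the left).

C1: 3 σ bonds, plus one π bond — 3 electron domains, sp2.
C2: 3 σ bonds, plus one π bond — 3 electron domains, sp2.
C3 — 4 σ bonds. Steric number 4, so sp3.
C4 — 2 σ bonds, plus two π bonds. Steric number 2, so sp.
C5 — 2 σ bonds, plus two π bonds. Steric number 2, so sp.
C6: 3 σ bonds, plus one π bond; 3 regions of electron density → sp2.
C7 has 2 σ bonds, plus two π bonds: steric number 2 → sp.
C8 (3 σ bonds, plus one π bond) has steric number 3: sp2.

C1 sp2, C2 sp2, C3 sp3, C4 sp, C5 sp, C6 sp2, C7 sp, C8 sp2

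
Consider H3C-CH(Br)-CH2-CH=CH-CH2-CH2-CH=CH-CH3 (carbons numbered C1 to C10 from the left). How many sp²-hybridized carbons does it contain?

C1: sp3
C2: sp3
C3: sp3
C4: sp2 ✓
C5: sp2 ✓
C6: sp3
C7: sp3
C8: sp2 ✓
C9: sp2 ✓
C10: sp3
C4, C5, C8, C9 → 4 sp2 carbons.

4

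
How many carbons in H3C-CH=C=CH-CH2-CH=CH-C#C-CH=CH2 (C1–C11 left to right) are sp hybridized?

3

C1: sp3
C2: sp2
C3: sp ✓
C4: sp2
C5: sp3
C6: sp2
C7: sp2
C8: sp ✓
C9: sp ✓
C10: sp2
C11: sp2
C3, C8, C9 → 3 sp carbons.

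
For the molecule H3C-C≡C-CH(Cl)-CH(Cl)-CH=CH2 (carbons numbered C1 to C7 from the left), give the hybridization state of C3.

C3 — 2 σ bonds, plus two π bonds. Steric number 2, so sp.

sp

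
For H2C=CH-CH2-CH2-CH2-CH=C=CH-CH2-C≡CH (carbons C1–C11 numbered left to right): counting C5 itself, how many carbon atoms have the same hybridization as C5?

C5 is sp3 (only σ bonds).
C1: sp2
C2: sp2
C3: sp3 ✓
C4: sp3 ✓
C5: sp3 ✓
C6: sp2
C7: sp
C8: sp2
C9: sp3 ✓
C10: sp
C11: sp
4 carbons are sp3.

4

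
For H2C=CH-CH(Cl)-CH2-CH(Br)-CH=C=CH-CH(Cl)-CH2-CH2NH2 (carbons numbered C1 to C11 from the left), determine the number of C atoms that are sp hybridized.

C1: sp2
C2: sp2
C3: sp3
C4: sp3
C5: sp3
C6: sp2
C7: sp ✓
C8: sp2
C9: sp3
C10: sp3
C11: sp3
C7 → 1 sp carbon.

1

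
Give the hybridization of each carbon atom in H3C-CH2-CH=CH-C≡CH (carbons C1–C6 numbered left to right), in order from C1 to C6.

C1: 4 σ bonds — 4 electron domains, sp3.
C2: 4 σ bonds; 4 regions of electron density → sp3.
C3 is sp2: 3 σ bonds, plus one π bond, 3 electron-density regions.
C4 (3 σ bonds, plus one π bond) has steric number 3: sp2.
C5 carries 2 σ bonds, plus two π bonds, giving a steric number of 2, so it is sp.
C6 — 2 σ bonds, plus two π bonds. Steric number 2, so sp.

C1 sp3, C2 sp3, C3 sp2, C4 sp2, C5 sp, C6 sp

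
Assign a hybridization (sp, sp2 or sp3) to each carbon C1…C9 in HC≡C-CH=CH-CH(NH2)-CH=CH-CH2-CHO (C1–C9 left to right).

C1 (2 σ bonds, plus two π bonds) has steric number 2: sp.
C2: 2 σ bonds, plus two π bonds — 2 electron domains, sp.
C3 has 3 σ bonds, plus one π bond: steric number 3 → sp2.
C4: 3 σ bonds, plus one π bond; 3 regions of electron density → sp2.
C5 — 4 σ bonds. Steric number 4, so sp3.
C6: 3 σ bonds, plus one π bond — 3 electron domains, sp2.
C7 (3 σ bonds, plus one π bond) has steric number 3: sp2.
C8: 4 σ bonds; 4 regions of electron density → sp3.
C9 has 3 σ bonds, plus one π bond: steric number 3 → sp2.

C1 sp, C2 sp, C3 sp2, C4 sp2, C5 sp3, C6 sp2, C7 sp2, C8 sp3, C9 sp2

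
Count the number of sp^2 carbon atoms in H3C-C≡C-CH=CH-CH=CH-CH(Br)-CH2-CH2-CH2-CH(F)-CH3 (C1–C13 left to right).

4

C1: sp3
C2: sp
C3: sp
C4: sp2 ✓
C5: sp2 ✓
C6: sp2 ✓
C7: sp2 ✓
C8: sp3
C9: sp3
C10: sp3
C11: sp3
C12: sp3
C13: sp3
C4, C5, C6, C7 → 4 sp2 carbons.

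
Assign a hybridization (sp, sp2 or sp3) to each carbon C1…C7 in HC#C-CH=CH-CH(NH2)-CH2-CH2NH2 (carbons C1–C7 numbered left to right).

C1 sp, C2 sp, C3 sp2, C4 sp2, C5 sp3, C6 sp3, C7 sp3

C1 carries 2 σ bonds, plus two π bonds, giving a steric number of 2, so it is sp.
C2 carries 2 σ bonds, plus two π bonds, giving a steric number of 2, so it is sp.
C3 has 3 σ bonds, plus one π bond: steric number 3 → sp2.
C4 — 3 σ bonds, plus one π bond. Steric number 3, so sp2.
C5: 4 σ bonds; 4 regions of electron density → sp3.
C6: 4 σ bonds — 4 electron domains, sp3.
C7 carries 4 σ bonds, giving a steric number of 4, so it is sp3.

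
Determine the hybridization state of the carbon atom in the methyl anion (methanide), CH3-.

Three σ bonds + one lone pair = steric number 4 → sp3, pyramidal.

sp^3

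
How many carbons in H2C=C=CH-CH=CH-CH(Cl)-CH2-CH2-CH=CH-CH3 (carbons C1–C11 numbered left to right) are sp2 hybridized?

C1: sp2 ✓
C2: sp
C3: sp2 ✓
C4: sp2 ✓
C5: sp2 ✓
C6: sp3
C7: sp3
C8: sp3
C9: sp2 ✓
C10: sp2 ✓
C11: sp3
C1, C3, C4, C5, C9, C10 → 6 sp2 carbons.

6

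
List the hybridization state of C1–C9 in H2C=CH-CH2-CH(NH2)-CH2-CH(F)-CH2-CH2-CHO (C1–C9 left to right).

C1 has 3 σ bonds, plus one π bond: steric number 3 → sp2.
C2 — 3 σ bonds, plus one π bond. Steric number 3, so sp2.
C3 (4 σ bonds) has steric number 4: sp3.
C4 is sp3: 4 σ bonds, 4 electron-density regions.
C5 (4 σ bonds) has steric number 4: sp3.
C6: 4 σ bonds — 4 electron domains, sp3.
C7: 4 σ bonds; 4 regions of electron density → sp3.
C8 is sp3: 4 σ bonds, 4 electron-density regions.
C9 (3 σ bonds, plus one π bond) has steric number 3: sp2.

C1 sp2, C2 sp2, C3 sp3, C4 sp3, C5 sp3, C6 sp3, C7 sp3, C8 sp3, C9 sp2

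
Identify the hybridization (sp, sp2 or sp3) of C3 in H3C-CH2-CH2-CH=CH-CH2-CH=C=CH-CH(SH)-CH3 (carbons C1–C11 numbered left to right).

C3 — 4 σ bonds. Steric number 4, so sp3.

sp³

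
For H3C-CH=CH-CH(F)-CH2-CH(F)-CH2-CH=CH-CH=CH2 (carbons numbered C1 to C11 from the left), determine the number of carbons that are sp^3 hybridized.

5

C1: sp3 ✓
C2: sp2
C3: sp2
C4: sp3 ✓
C5: sp3 ✓
C6: sp3 ✓
C7: sp3 ✓
C8: sp2
C9: sp2
C10: sp2
C11: sp2
C1, C4, C5, C6, C7 → 5 sp3 carbons.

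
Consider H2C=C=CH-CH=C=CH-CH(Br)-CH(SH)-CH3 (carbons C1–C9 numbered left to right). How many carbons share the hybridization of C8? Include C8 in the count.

C8 is sp3 (only σ bonds).
C1: sp2
C2: sp
C3: sp2
C4: sp2
C5: sp
C6: sp2
C7: sp3 ✓
C8: sp3 ✓
C9: sp3 ✓
3 carbons are sp3.

3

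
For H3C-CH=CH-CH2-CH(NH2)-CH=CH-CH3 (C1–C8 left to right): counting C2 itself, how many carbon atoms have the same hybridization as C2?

C2 is sp2 (one π bond).
C1: sp3
C2: sp2 ✓
C3: sp2 ✓
C4: sp3
C5: sp3
C6: sp2 ✓
C7: sp2 ✓
C8: sp3
4 carbons are sp2.

4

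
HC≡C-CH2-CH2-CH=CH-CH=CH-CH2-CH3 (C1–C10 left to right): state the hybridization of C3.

C3: 4 σ bonds — 4 electron domains, sp3.

sp^3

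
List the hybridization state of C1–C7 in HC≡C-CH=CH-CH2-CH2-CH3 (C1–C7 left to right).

C1 is sp: 2 σ bonds, plus two π bonds, 2 electron-density regions.
C2 carries 2 σ bonds, plus two π bonds, giving a steric number of 2, so it is sp.
C3 carries 3 σ bonds, plus one π bond, giving a steric number of 3, so it is sp2.
C4 carries 3 σ bonds, plus one π bond, giving a steric number of 3, so it is sp2.
C5 — 4 σ bonds. Steric number 4, so sp3.
C6 (4 σ bonds) has steric number 4: sp3.
C7 (4 σ bonds) has steric number 4: sp3.

C1 sp, C2 sp, C3 sp2, C4 sp2, C5 sp3, C6 sp3, C7 sp3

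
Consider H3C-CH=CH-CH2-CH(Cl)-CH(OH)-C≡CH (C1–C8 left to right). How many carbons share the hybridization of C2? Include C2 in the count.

C2 is sp2 (one π bond).
C1: sp3
C2: sp2 ✓
C3: sp2 ✓
C4: sp3
C5: sp3
C6: sp3
C7: sp
C8: sp
2 carbons are sp2.

2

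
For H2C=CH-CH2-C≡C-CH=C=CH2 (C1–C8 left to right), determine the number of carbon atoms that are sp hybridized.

3

C1: sp2
C2: sp2
C3: sp3
C4: sp ✓
C5: sp ✓
C6: sp2
C7: sp ✓
C8: sp2
C4, C5, C7 → 3 sp carbons.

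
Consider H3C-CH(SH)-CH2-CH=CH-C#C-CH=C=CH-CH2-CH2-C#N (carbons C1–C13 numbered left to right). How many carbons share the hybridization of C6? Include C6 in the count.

C6 is sp (two π bonds).
C1: sp3
C2: sp3
C3: sp3
C4: sp2
C5: sp2
C6: sp ✓
C7: sp ✓
C8: sp2
C9: sp ✓
C10: sp2
C11: sp3
C12: sp3
C13: sp ✓
4 carbons are sp.

4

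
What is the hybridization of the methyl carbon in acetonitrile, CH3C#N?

sp3

The methyl carbon carries 4 σ bonds, giving a steric number of 4, so it is sp3.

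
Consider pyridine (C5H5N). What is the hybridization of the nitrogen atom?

N has two σ bonds and one lone pair in the ring plane (steric number 3 → sp2); its p orbital contributes one electron to the aromatic π system via the C=N double bond.

sp^2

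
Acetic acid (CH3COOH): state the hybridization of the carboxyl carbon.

The carboxyl carbon: 3 σ bonds, plus one π bond — 3 electron domains, sp2.

sp²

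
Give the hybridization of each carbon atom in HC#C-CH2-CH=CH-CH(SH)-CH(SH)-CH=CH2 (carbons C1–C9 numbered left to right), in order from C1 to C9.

C1 is sp: 2 σ bonds, plus two π bonds, 2 electron-density regions.
C2 — 2 σ bonds, plus two π bonds. Steric number 2, so sp.
C3 carries 4 σ bonds, giving a steric number of 4, so it is sp3.
C4 is sp2: 3 σ bonds, plus one π bond, 3 electron-density regions.
C5 — 3 σ bonds, plus one π bond. Steric number 3, so sp2.
C6 is sp3: 4 σ bonds, 4 electron-density regions.
C7 has 4 σ bonds: steric number 4 → sp3.
C8 (3 σ bonds, plus one π bond) has steric number 3: sp2.
C9 has 3 σ bonds, plus one π bond: steric number 3 → sp2.

C1 sp, C2 sp, C3 sp3, C4 sp2, C5 sp2, C6 sp3, C7 sp3, C8 sp2, C9 sp2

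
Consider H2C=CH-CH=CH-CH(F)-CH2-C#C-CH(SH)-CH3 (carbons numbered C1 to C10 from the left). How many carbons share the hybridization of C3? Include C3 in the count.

4

C3 is sp2 (one π bond).
C1: sp2 ✓
C2: sp2 ✓
C3: sp2 ✓
C4: sp2 ✓
C5: sp3
C6: sp3
C7: sp
C8: sp
C9: sp3
C10: sp3
4 carbons are sp2.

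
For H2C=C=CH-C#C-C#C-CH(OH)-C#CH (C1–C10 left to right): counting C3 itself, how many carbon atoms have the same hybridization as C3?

2

C3 is sp2 (one π bond).
C1: sp2 ✓
C2: sp
C3: sp2 ✓
C4: sp
C5: sp
C6: sp
C7: sp
C8: sp3
C9: sp
C10: sp
2 carbons are sp2.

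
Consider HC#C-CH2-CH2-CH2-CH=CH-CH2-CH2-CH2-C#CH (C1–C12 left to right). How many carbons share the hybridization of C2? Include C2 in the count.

C2 is sp (two π bonds).
C1: sp ✓
C2: sp ✓
C3: sp3
C4: sp3
C5: sp3
C6: sp2
C7: sp2
C8: sp3
C9: sp3
C10: sp3
C11: sp ✓
C12: sp ✓
4 carbons are sp.

4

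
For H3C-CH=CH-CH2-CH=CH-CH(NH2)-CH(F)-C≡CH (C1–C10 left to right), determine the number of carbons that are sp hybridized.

2

C1: sp3
C2: sp2
C3: sp2
C4: sp3
C5: sp2
C6: sp2
C7: sp3
C8: sp3
C9: sp ✓
C10: sp ✓
C9, C10 → 2 sp carbons.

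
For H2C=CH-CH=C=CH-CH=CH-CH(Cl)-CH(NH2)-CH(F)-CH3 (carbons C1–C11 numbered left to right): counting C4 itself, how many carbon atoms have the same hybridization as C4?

C4 is sp (two π bonds).
C1: sp2
C2: sp2
C3: sp2
C4: sp ✓
C5: sp2
C6: sp2
C7: sp2
C8: sp3
C9: sp3
C10: sp3
C11: sp3
1 carbon is sp.

1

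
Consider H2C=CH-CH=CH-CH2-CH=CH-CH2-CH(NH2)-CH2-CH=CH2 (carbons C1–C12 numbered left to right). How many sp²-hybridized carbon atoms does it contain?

8

C1: sp2 ✓
C2: sp2 ✓
C3: sp2 ✓
C4: sp2 ✓
C5: sp3
C6: sp2 ✓
C7: sp2 ✓
C8: sp3
C9: sp3
C10: sp3
C11: sp2 ✓
C12: sp2 ✓
C1, C2, C3, C4, C6, C7, C11, C12 → 8 sp2 carbons.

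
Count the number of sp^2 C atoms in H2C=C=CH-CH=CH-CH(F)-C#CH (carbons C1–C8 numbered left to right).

4

C1: sp2 ✓
C2: sp
C3: sp2 ✓
C4: sp2 ✓
C5: sp2 ✓
C6: sp3
C7: sp
C8: sp
C1, C3, C4, C5 → 4 sp2 carbons.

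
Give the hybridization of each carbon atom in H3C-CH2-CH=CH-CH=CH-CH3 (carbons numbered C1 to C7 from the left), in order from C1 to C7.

C1 sp3, C2 sp3, C3 sp2, C4 sp2, C5 sp2, C6 sp2, C7 sp3

C1: 4 σ bonds; 4 regions of electron density → sp3.
C2 (4 σ bonds) has steric number 4: sp3.
C3 — 3 σ bonds, plus one π bond. Steric number 3, so sp2.
C4: 3 σ bonds, plus one π bond; 3 regions of electron density → sp2.
C5: 3 σ bonds, plus one π bond — 3 electron domains, sp2.
C6: 3 σ bonds, plus one π bond; 3 regions of electron density → sp2.
C7: 4 σ bonds — 4 electron domains, sp3.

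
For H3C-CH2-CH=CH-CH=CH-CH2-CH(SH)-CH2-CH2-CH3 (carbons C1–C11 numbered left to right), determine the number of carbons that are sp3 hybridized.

C1: sp3 ✓
C2: sp3 ✓
C3: sp2
C4: sp2
C5: sp2
C6: sp2
C7: sp3 ✓
C8: sp3 ✓
C9: sp3 ✓
C10: sp3 ✓
C11: sp3 ✓
C1, C2, C7, C8, C9, C10, C11 → 7 sp3 carbons.

7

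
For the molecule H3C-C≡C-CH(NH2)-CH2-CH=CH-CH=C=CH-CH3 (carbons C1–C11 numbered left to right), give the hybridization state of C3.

C3: 2 σ bonds, plus two π bonds; 2 regions of electron density → sp.

sp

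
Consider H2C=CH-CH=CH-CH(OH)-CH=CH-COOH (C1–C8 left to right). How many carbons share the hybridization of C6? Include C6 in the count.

7

C6 is sp2 (one π bond).
C1: sp2 ✓
C2: sp2 ✓
C3: sp2 ✓
C4: sp2 ✓
C5: sp3
C6: sp2 ✓
C7: sp2 ✓
C8: sp2 ✓
7 carbons are sp2.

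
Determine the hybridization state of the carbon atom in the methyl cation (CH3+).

sp2

Three σ bonds to H, empty p orbital → sp2, trigonal planar.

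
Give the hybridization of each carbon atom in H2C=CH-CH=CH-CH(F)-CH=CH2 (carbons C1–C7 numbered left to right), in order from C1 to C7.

C1: 3 σ bonds, plus one π bond; 3 regions of electron density → sp2.
C2 has 3 σ bonds, plus one π bond: steric number 3 → sp2.
C3 — 3 σ bonds, plus one π bond. Steric number 3, so sp2.
C4 has 3 σ bonds, plus one π bond: steric number 3 → sp2.
C5: 4 σ bonds — 4 electron domains, sp3.
C6 — 3 σ bonds, plus one π bond. Steric number 3, so sp2.
C7 — 3 σ bonds, plus one π bond. Steric number 3, so sp2.

C1 sp2, C2 sp2, C3 sp2, C4 sp2, C5 sp3, C6 sp2, C7 sp2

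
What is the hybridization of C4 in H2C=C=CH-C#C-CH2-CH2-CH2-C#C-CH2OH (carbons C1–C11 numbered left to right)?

C4: 2 σ bonds, plus two π bonds; 2 regions of electron density → sp.

sp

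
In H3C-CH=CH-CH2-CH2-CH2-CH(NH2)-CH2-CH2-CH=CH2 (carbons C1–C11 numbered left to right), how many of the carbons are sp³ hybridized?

7

C1: sp3 ✓
C2: sp2
C3: sp2
C4: sp3 ✓
C5: sp3 ✓
C6: sp3 ✓
C7: sp3 ✓
C8: sp3 ✓
C9: sp3 ✓
C10: sp2
C11: sp2
C1, C4, C5, C6, C7, C8, C9 → 7 sp3 carbons.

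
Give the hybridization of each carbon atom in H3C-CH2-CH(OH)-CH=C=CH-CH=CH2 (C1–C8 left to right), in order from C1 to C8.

C1 sp3, C2 sp3, C3 sp3, C4 sp2, C5 sp, C6 sp2, C7 sp2, C8 sp2

C1 has 4 σ bonds: steric number 4 → sp3.
C2 has 4 σ bonds: steric number 4 → sp3.
C3 is sp3: 4 σ bonds, 4 electron-density regions.
C4: 3 σ bonds, plus one π bond; 3 regions of electron density → sp2.
C5 — 2 σ bonds, plus two π bonds. Steric number 2, so sp.
C6: 3 σ bonds, plus one π bond — 3 electron domains, sp2.
C7 is sp2: 3 σ bonds, plus one π bond, 3 electron-density regions.
C8 (3 σ bonds, plus one π bond) has steric number 3: sp2.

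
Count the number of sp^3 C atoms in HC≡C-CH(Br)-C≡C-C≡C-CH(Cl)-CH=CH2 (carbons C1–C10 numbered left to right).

C1: sp
C2: sp
C3: sp3 ✓
C4: sp
C5: sp
C6: sp
C7: sp
C8: sp3 ✓
C9: sp2
C10: sp2
C3, C8 → 2 sp3 carbons.

2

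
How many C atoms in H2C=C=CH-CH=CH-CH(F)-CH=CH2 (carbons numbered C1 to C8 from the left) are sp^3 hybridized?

C1: sp2
C2: sp
C3: sp2
C4: sp2
C5: sp2
C6: sp3 ✓
C7: sp2
C8: sp2
C6 → 1 sp3 carbon.

1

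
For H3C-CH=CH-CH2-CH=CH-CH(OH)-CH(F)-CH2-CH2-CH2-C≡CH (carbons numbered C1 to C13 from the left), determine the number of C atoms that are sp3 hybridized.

7

C1: sp3 ✓
C2: sp2
C3: sp2
C4: sp3 ✓
C5: sp2
C6: sp2
C7: sp3 ✓
C8: sp3 ✓
C9: sp3 ✓
C10: sp3 ✓
C11: sp3 ✓
C12: sp
C13: sp
C1, C4, C7, C8, C9, C10, C11 → 7 sp3 carbons.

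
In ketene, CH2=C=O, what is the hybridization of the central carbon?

sp

The central carbon is sp: 2 σ bonds, plus two π bonds, 2 electron-density regions.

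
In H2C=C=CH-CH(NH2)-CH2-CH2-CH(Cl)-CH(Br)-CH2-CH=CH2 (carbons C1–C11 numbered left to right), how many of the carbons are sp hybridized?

C1: sp2
C2: sp ✓
C3: sp2
C4: sp3
C5: sp3
C6: sp3
C7: sp3
C8: sp3
C9: sp3
C10: sp2
C11: sp2
C2 → 1 sp carbon.

1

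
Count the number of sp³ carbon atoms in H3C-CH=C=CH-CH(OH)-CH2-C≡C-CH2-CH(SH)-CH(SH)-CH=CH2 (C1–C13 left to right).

C1: sp3 ✓
C2: sp2
C3: sp
C4: sp2
C5: sp3 ✓
C6: sp3 ✓
C7: sp
C8: sp
C9: sp3 ✓
C10: sp3 ✓
C11: sp3 ✓
C12: sp2
C13: sp2
C1, C5, C6, C9, C10, C11 → 6 sp3 carbons.

6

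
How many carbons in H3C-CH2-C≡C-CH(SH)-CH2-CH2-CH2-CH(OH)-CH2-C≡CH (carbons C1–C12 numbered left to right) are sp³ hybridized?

8

C1: sp3 ✓
C2: sp3 ✓
C3: sp
C4: sp
C5: sp3 ✓
C6: sp3 ✓
C7: sp3 ✓
C8: sp3 ✓
C9: sp3 ✓
C10: sp3 ✓
C11: sp
C12: sp
C1, C2, C5, C6, C7, C8, C9, C10 → 8 sp3 carbons.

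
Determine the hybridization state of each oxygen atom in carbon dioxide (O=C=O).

One σ bond + two lone pairs = steric number 3 → sp2.

sp²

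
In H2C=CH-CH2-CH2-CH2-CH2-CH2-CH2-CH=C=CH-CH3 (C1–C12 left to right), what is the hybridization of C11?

C11: 3 σ bonds, plus one π bond; 3 regions of electron density → sp2.

sp²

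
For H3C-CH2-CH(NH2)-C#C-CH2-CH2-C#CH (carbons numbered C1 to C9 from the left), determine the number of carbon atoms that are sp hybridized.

4

C1: sp3
C2: sp3
C3: sp3
C4: sp ✓
C5: sp ✓
C6: sp3
C7: sp3
C8: sp ✓
C9: sp ✓
C4, C5, C8, C9 → 4 sp carbons.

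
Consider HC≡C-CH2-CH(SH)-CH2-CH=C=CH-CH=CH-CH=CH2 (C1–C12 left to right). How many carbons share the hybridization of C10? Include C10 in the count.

C10 is sp2 (one π bond).
C1: sp
C2: sp
C3: sp3
C4: sp3
C5: sp3
C6: sp2 ✓
C7: sp
C8: sp2 ✓
C9: sp2 ✓
C10: sp2 ✓
C11: sp2 ✓
C12: sp2 ✓
6 carbons are sp2.

6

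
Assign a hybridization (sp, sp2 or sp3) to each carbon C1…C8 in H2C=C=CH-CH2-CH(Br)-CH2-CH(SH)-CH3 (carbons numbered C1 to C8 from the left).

C1 has 3 σ bonds, plus one π bond: steric number 3 → sp2.
C2: 2 σ bonds, plus two π bonds; 2 regions of electron density → sp.
C3 — 3 σ bonds, plus one π bond. Steric number 3, so sp2.
C4: 4 σ bonds; 4 regions of electron density → sp3.
C5 has 4 σ bonds: steric number 4 → sp3.
C6 carries 4 σ bonds, giving a steric number of 4, so it is sp3.
C7 has 4 σ bonds: steric number 4 → sp3.
C8: 4 σ bonds; 4 regions of electron density → sp3.

C1 sp2, C2 sp, C3 sp2, C4 sp3, C5 sp3, C6 sp3, C7 sp3, C8 sp3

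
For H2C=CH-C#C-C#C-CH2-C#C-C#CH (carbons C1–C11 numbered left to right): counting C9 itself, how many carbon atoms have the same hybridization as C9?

C9 is sp (two π bonds).
C1: sp2
C2: sp2
C3: sp ✓
C4: sp ✓
C5: sp ✓
C6: sp ✓
C7: sp3
C8: sp ✓
C9: sp ✓
C10: sp ✓
C11: sp ✓
8 carbons are sp.

8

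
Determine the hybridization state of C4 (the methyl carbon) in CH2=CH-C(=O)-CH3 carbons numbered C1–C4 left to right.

sp3

C4 (the methyl carbon): 4 σ bonds — 4 electron domains, sp3.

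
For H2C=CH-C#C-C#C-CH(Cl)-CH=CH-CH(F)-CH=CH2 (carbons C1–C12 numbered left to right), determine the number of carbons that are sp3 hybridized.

2

C1: sp2
C2: sp2
C3: sp
C4: sp
C5: sp
C6: sp
C7: sp3 ✓
C8: sp2
C9: sp2
C10: sp3 ✓
C11: sp2
C12: sp2
C7, C10 → 2 sp3 carbons.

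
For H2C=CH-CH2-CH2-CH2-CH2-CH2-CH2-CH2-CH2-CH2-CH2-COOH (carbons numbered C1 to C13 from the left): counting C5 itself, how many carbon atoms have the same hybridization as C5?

C5 is sp3 (only σ bonds).
C1: sp2
C2: sp2
C3: sp3 ✓
C4: sp3 ✓
C5: sp3 ✓
C6: sp3 ✓
C7: sp3 ✓
C8: sp3 ✓
C9: sp3 ✓
C10: sp3 ✓
C11: sp3 ✓
C12: sp3 ✓
C13: sp2
10 carbons are sp3.

10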